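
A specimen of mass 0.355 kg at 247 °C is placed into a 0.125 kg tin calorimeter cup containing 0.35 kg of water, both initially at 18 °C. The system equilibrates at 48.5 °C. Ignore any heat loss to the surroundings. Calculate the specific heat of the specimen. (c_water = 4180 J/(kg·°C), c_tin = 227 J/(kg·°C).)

c ≈ 646 J/(kg·°C)

Net heat exchanged in the isolated system is zero:
0.355·c·(48.5 − 247) + 0.35·4180·(48.5 − 18) + 0.125·227·(48.5 − 18) = 0
-70.47 c = -45487
c = -45487/-70.47 ≈ 645.5 J/(kg·°C)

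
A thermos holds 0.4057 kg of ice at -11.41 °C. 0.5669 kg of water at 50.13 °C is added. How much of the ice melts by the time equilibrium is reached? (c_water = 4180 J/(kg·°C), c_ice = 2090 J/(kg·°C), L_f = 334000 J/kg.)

Water can give up m c ΔT = 0.5669×4180×50.13 = 118790 J before reaching 0 °C.
Of that, 0.4057×2090×11.41 = 9674.7 J goes to bring the ice to 0 °C, leaving 109115 J.
Melting all 0.4057 kg of ice would need 0.4057×334000 = 135504 J.
109115 J < 135504 J, so only part of the ice melts and the system sits at 0 °C.
m_melted×334000 = 109115  ⇒  m_melted ≈ 0.3267 kg.

m_melted ≈ 0.327 kg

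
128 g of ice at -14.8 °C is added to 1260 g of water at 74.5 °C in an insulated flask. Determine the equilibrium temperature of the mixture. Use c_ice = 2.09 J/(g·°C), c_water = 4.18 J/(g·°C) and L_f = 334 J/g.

Sum of m c ΔT and latent-heat terms is zero:
ice -14.8→0 °C: 128×2.09×14.8 = 3959.3; melt ice: 128×334 = 42752; warm the meltwater: 535.04 T; water cools: 1260×4.18×(T − 74.5) = 5266.8(T − 74.5)
5801.8 T = 392377 − 46711 = 345665
T ≈ 59.58 °C. Since T > 0 °C, the all-ice-melts assumption holds.

T_f ≈ 59.6 °C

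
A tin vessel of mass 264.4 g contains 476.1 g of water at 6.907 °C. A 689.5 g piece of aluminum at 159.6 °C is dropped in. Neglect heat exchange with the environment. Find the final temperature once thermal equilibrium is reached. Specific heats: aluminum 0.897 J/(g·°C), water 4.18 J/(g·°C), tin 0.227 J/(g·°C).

Taking heat into each body as positive, Σ m c ΔT = 0:
689.5×0.897×(T − 159.6) + 476.1×4.18×(T − 6.907) + 264.4×0.227×(T − 6.907) = 0
618.48(T − 159.6) + 1990.1(T − 6.907) + 60.02(T − 6.907) = 0
2668.6 T = 112870
T ≈ 42.30 °C

T_f ≈ 42.3 °C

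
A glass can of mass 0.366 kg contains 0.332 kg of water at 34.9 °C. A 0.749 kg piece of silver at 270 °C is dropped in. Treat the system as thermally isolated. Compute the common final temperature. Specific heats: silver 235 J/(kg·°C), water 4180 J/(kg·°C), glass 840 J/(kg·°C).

Let T be the final temperature. ΣQ_i = 0:
0.749×235×(T − 270) + 0.332×4180×(T − 34.9) + 0.366×840×(T − 34.9) = 0
1871.2 T = 106687
T = 106687 / 1871.2 = 57 °C

T_f ≈ 57.0 °C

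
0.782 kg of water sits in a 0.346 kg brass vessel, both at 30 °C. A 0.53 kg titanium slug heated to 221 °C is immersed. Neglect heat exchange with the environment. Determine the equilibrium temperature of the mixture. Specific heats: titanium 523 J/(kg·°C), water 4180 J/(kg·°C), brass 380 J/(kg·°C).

Let T be the final temperature. ΣQ_i = 0:
0.53×523×(T − 221) + 0.782×4180×(T − 30) + 0.346×380×(T − 30) = 0
277.19(T − 221) + 3268.8(T − 30) + 131.48(T − 30) = 0
3677.4 T = 163266
T = 163266 / 3677.4 = 44.4 °C

T_f ≈ 44.4 °C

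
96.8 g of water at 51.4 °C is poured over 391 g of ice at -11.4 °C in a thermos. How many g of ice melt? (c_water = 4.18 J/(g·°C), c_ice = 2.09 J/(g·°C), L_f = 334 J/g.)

Cooling the water to 0 °C releases 96.8·4.18·51.4 = 20798 J.
Warming the ice to 0 °C takes 391·2.09·11.4 = 9316 J, leaving 11482 J for melting.
Melting all 391 g of ice would need 391·334 = 130594 J.
That's not enough to melt it all — equilibrium is at 0 °C with ice remaining.
m_melted·334 = 11482  ⇒  m_melted ≈ 34.38 g.

m_melted ≈ 34.4 g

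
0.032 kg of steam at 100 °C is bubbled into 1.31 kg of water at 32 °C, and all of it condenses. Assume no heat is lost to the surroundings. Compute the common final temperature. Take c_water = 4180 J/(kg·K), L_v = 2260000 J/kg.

Taking heat into each body as positive, Σ m c ΔT = 0:
steam→water at 100 °C releases m L_v = 0.032×2260000 = 72320
  condensate cools 100→T: 0.032×4180×(T − 100) = 133.76(T − 100)
  original water: 5475.8(T − 32)
5609.6 T = 72320 + 13376 + 175226 = 260922
T ≈ 46.51 °C, under the boiling point, so the assumption holds.

T_f ≈ 46.5 °C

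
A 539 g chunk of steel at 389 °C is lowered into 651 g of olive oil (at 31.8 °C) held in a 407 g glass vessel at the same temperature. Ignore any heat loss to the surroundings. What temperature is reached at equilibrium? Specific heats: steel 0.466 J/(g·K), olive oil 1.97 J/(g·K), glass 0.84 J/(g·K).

T_f ≈ 79.6 °C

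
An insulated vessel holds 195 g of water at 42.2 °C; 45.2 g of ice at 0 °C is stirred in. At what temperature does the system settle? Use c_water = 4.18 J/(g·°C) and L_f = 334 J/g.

T_f ≈ 19.2 °C

Taking heat into each body as positive, Σ m c ΔT = 0:
latent heat to melt: 45.2·334 = 15097
  warm the meltwater: 188.94 T
  water cools: 195·4.18·(T − 42.2) = 815.1(T − 42.2)
1004 T = 34397 − 15097 = 19300
T ≈ 19.22 °C. Since T > 0 °C, the all-ice-melts assumption holds.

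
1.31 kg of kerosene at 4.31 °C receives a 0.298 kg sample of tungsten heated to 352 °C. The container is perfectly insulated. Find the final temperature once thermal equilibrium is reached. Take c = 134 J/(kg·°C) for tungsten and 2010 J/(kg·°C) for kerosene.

T_f ≈ 9.5 °C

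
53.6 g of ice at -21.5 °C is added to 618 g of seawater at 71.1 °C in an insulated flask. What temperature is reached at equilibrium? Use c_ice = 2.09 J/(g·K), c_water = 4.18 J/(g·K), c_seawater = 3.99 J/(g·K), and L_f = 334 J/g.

Setting the total heat transfer to zero:
warm ice to 0 °C: 53.6×2.09×(0 − (-21.5)) = 2408.5; melt ice: 53.6×334 = 17902; warm the meltwater: 224.05 T; seawater: 2465.8(T − 71.1)
2689.9 T = 175320 − 20311 = 155009
T ≈ 57.63 °C. Since T > 0 °C, the all-ice-melts assumption holds.

T_f ≈ 57.6 °C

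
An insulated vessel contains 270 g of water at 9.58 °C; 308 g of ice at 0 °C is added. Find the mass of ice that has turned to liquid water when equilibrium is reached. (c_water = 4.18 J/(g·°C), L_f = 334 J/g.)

m_melted ≈ 32.4 g

Heat available from the water dropping to 0 °C: 270×4.18×9.58 = 10812 J.
To melt every bit of ice: 308×334 = 102872 J.
That's not enough to melt it all — equilibrium is at 0 °C with ice remaining.
m_melted×334 = 10812  ⇒  m_melted ≈ 32.37 g.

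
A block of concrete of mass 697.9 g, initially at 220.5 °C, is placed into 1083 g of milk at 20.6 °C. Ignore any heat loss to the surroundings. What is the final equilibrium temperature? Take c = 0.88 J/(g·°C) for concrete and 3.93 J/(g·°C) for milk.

Net heat exchanged in the isolated system is zero:
697.9·0.88·(T − 220.5) + 1083·3.93·(T − 20.6) = 0
614.15(T − 220.5) + 4256.2(T − 20.6) = 0
4870.3 T = 223098
T ≈ 45.81 °C

T_f ≈ 45.8 °C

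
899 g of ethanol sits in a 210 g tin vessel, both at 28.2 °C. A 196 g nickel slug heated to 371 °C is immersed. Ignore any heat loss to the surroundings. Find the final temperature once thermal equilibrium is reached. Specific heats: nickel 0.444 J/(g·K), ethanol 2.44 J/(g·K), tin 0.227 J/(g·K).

T_f ≈ 41.0 °C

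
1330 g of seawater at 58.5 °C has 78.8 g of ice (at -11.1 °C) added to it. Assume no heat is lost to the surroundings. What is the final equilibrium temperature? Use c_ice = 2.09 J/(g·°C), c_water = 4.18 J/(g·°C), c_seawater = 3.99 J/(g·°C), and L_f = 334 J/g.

T_f ≈ 50.1 °C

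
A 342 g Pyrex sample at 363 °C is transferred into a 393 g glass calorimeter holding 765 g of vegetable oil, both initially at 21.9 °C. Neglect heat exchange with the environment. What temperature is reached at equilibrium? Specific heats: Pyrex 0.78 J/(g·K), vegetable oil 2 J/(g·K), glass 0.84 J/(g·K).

T_f ≈ 64.7 °C

T_f is the heat-capacity-weighted average of the initial temperatures:
T_f = (266.76·363 + 1530·21.9 + 330.12·21.9) / (266.76 + 1530 + 330.12)
    = 137571 / 2126.9 ≈ 64.68 °C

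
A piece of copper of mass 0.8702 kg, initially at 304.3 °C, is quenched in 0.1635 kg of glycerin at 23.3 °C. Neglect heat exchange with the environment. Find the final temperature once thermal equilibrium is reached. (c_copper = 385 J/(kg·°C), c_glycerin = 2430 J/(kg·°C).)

Set heat shed by the hot body equal to heat absorbed by the cold body:
0.8702*385*(304.3 − T) = 0.1635*2430*(T − 23.3)
335.03(304.3 − T) = 397.31(T − 23.3)
732.33 T = 111206  ⇒  T ≈ 151.85 °C

T_f ≈ 151.9 °C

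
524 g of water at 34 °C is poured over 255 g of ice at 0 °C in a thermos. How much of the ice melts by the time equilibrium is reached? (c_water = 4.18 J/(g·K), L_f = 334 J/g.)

m_melted ≈ 223 g

Cooling the water to 0 °C releases 524×4.18×34 = 74471 J.
Melting all 255 g of ice would need 255×334 = 85170 J.
74471 J < 85170 J, so only part of the ice melts and the system sits at 0 °C.
Mass melted = 74471/334 ≈ 223 g.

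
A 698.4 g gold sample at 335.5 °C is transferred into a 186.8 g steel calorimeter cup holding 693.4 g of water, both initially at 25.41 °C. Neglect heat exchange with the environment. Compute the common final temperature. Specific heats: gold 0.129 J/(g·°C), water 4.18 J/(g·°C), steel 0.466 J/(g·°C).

Taking heat into each body as positive, Σ m c ΔT = 0:
698.4*0.129*(T − 335.5) + 693.4*4.18*(T − 25.41) + 186.8*0.466*(T − 25.41) = 0
90.09(T − 335.5) + 2898.4(T − 25.41) + 87.05(T − 25.41) = 0
(90.09 + 2898.4 + 87.05) T = 90.09*335.5 + 2898.4*25.41 + 87.05*25.41
T = 106087/3075.6 ≈ 34.49 °C

T_f ≈ 34.5 °C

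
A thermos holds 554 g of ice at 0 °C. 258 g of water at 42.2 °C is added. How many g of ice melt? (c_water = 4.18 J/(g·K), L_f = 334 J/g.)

Water can give up m c ΔT = 258·4.18·42.2 = 45510 J before reaching 0 °C.
Fully melting the ice requires m_ice L_f = 554·334 = 185036 J.
45510 J < 185036 J, so only part of the ice melts and the system sits at 0 °C.
m_melt = 45510 / L_f = 136.3 g.

m_melted ≈ 136 g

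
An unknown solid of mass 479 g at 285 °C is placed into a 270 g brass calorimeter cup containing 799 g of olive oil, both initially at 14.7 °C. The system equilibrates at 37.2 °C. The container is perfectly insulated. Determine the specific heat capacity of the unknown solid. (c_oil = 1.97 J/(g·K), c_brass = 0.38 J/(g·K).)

c ≈ 0.318 J/(g·K)

Taking heat into each body as positive, Σ m c ΔT = 0:
479·c·(37.2 − 285) + 799·1.97·(37.2 − 14.7) + 270·0.38·(37.2 − 14.7) = 0
-118696 c = -37724
c = -37724/-118696 ≈ 0.3178 J/(g·K)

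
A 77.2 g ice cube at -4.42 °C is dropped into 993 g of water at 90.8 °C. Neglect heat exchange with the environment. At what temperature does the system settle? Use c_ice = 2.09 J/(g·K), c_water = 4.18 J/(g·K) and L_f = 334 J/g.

Sum of m c ΔT and latent-heat terms is zero:
ice -4.42→0 °C: 77.2×2.09×4.42 = 713.16; fusion: m_ice L_f = 77.2×334 = 25785; warm the meltwater: 322.7 T; water: 4150.7(T − 90.8)
4473.4 T = 376887 − 26498 = 350389
T ≈ 78.33 °C (positive, so assuming full melt was valid).

T_f ≈ 78.3 °C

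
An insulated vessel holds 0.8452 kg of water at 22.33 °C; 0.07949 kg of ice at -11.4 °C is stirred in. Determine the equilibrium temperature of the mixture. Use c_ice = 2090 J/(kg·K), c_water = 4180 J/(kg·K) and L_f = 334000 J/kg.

T_f ≈ 13.1 °C

Energy conservation, ΣQ = 0:
warm ice to 0 °C: 0.07949·2090·(0 − (-11.4)) = 1893.9
  fusion: m_ice L_f = 0.07949·334000 = 26550
  meltwater 0→T: 0.07949·4180·T = 332.27 T
  water cools: 0.8452·4180·(T − 22.33) = 3532.9(T − 22.33)
3865.2 T = 78890 − 28444 = 50447
T ≈ 13.05 °C. Since T > 0 °C, the all-ice-melts assumption holds.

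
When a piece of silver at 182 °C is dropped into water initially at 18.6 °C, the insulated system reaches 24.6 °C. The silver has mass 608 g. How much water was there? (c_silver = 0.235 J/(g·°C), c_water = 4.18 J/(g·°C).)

m ≈ 897 g

Taking heat into each body as positive, Σ m c ΔT = 0:
608×0.235×(24.6 − 182) + m×4.18×(24.6 − 18.6) = 0
25.08 m = 22489
m = 22489/25.08 ≈ 896.7 g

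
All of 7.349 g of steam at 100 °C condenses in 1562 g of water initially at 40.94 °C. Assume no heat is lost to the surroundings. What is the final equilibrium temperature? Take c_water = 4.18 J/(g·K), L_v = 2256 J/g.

T_f ≈ 43.7 °C

Net heat exchanged in the isolated system is zero:
latent heat released on condensation: 7.349×2256 = 16579; condensed water 100 °C→T: 30.72(T − 100); water warms: 1562×4.18×(T − 40.94) = 6529.2(T − 40.94)
6559.9 T = 16579 + 3071.9 + 267304 = 286955
T ≈ 43.74 °C — below 100 °C, confirming all the steam condensed.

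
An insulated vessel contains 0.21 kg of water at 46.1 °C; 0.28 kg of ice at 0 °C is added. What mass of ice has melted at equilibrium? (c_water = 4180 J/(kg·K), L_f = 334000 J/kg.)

m_melted ≈ 0.121 kg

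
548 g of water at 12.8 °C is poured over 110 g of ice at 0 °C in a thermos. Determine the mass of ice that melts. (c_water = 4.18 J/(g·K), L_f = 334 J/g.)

m_melted ≈ 87.8 g

Cooling the water to 0 °C releases 548·4.18·12.8 = 29320 J.
Melting all 110 g of ice would need 110·334 = 36740 J.
Since 29320 < 36740 J, not all the ice melts; equilibrium is at 0 °C.
m_melt = 29320 / L_f = 87.79 g.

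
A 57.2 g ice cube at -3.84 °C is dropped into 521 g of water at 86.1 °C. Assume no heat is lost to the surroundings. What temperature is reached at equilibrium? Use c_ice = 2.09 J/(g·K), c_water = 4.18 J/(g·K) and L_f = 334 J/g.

T_f ≈ 69.5 °C

Energy conservation, ΣQ = 0:
warm ice to 0 °C: 57.2×2.09×(0 − (-3.84)) = 459.06
  latent heat to melt: 57.2×334 = 19105
  warm the meltwater: 239.1 T
  water: 2177.8(T − 86.1)
2416.9 T = 187507 − 19564 = 167943
T ≈ 69.49 °C (positive, so assuming full melt was valid).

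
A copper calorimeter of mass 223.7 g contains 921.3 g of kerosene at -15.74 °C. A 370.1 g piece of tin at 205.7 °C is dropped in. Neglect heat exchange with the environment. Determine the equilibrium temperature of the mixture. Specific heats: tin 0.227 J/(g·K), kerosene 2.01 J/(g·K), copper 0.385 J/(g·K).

Setting the total heat transfer to zero:
370.1·0.227·(T − 205.7) + 921.3·2.01·(T − (-15.74)) + 223.7·0.385·(T − (-15.74)) = 0
84.01(T − 205.7) + 1851.8(T − (-15.74)) + 86.12(T − (-15.74)) = 0
2022 T = -13222
T ≈ -6.54 °C

T_f ≈ -6.5 °C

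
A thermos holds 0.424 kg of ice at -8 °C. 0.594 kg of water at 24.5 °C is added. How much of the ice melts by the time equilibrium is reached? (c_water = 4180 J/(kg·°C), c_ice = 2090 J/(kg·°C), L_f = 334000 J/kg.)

m_melted ≈ 0.161 kg

Water can give up m c ΔT = 0.594·4180·24.5 = 60832 J before reaching 0 °C.
Of that, 0.424·2090·8 = 7089.3 J goes to bring the ice to 0 °C, leaving 53742 J.
To melt every bit of ice: 0.424·334000 = 141616 J.
Since 53742 < 141616 J, not all the ice melts; equilibrium is at 0 °C.
Mass melted = 53742/334000 ≈ 0.1609 kg.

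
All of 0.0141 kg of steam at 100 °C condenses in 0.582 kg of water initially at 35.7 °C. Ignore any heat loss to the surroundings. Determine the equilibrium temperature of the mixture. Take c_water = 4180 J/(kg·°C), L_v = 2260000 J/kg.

Setting the total heat transfer to zero:
condense steam: −0.0141×2260000 = −31866
  condensed water 100 °C→T: 58.94(T − 100)
  original water: 2432.8(T − 35.7)
2491.7 T = 31866 + 5893.8 + 86850 = 124609
T ≈ 50.01 °C, under the boiling point, so the assumption holds.

T_f ≈ 50.0 °C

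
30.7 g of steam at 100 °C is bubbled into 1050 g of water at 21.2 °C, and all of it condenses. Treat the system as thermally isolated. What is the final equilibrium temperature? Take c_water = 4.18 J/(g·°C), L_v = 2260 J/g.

Conservation of energy gives ΣQ = 0:
condense steam: −30.7·2260 = −69382; condensed water 100 °C→T: 128.33(T − 100); original water: 4389(T − 21.2)
4517.3 T = 69382 + 12833 + 93047 = 175261
T ≈ 38.80 °C, under the boiling point, so the assumption holds.

T_f ≈ 38.8 °C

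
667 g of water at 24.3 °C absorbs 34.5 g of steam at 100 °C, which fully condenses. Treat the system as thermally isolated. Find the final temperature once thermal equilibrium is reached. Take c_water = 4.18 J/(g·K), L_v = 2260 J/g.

T_f ≈ 54.6 °C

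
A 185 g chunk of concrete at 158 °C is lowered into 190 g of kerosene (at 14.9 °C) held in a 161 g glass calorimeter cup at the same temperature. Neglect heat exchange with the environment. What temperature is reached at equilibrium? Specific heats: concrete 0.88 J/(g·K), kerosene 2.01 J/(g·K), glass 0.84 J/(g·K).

T_f ≈ 49.2 °C

Net heat exchanged in the isolated system is zero:
185×0.88×(T − 158) + 190×2.01×(T − 14.9) + 161×0.84×(T − 14.9) = 0
162.8(T − 158) + 381.9(T − 14.9) + 135.24(T − 14.9) = 0
679.94 T = 33428
T ≈ 49.16 °C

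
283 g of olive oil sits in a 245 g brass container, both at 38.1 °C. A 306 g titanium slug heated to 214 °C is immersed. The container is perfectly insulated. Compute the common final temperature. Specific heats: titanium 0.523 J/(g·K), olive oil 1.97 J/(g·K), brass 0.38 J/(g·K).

T_f ≈ 72.8 °C

Heat gained plus heat lost sum to zero:
306×0.523×(T − 214) + 283×1.97×(T − 38.1) + 245×0.38×(T − 38.1) = 0
160.04(T − 214) + 557.51(T − 38.1) + 93.1(T − 38.1) = 0
810.65 T = 59036
T = 59036 / 810.65 = 72.8 °C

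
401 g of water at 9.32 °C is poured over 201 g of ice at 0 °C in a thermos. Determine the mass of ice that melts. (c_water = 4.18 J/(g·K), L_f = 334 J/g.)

m_melted ≈ 46.8 g

Heat available from the water dropping to 0 °C: 401×4.18×9.32 = 15622 J.
Melting all 201 g of ice would need 201×334 = 67134 J.
15622 J < 67134 J, so only part of the ice melts and the system sits at 0 °C.
m_melted×334 = 15622  ⇒  m_melted ≈ 46.77 g.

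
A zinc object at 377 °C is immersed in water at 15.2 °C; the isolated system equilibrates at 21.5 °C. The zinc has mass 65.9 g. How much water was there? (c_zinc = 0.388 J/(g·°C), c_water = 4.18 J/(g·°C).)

m ≈ 345 g

Let T be the final temperature. ΣQ_i = 0:
65.9×0.388×(21.5 − 377) + m×4.18×(21.5 − 15.2) = 0
26.33 m = 9089.9
m = 9089.9/26.33 ≈ 345.2 g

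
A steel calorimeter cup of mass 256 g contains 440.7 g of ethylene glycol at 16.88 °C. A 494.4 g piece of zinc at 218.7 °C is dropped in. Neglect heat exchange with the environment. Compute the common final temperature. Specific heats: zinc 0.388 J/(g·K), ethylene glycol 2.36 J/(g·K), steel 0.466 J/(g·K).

T_f ≈ 45.5 °C

With ΣQ=0 the equilibrium temperature is the m·c-weighted mean:
T_f = (191.83·218.7 + 1040.1·16.88 + 119.3·16.88) / (191.83 + 1040.1 + 119.3)
    = 61522 / 1351.2 ≈ 45.53 °C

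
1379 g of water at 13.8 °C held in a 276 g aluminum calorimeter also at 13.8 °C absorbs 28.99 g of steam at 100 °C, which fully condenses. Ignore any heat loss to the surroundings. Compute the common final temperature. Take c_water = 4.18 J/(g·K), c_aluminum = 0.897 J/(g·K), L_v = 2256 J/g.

T_f ≈ 26.2 °C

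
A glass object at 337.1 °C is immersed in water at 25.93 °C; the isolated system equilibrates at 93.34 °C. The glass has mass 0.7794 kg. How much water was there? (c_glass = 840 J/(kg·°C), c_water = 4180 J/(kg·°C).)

m ≈ 0.566 kg

Let T be the final temperature. ΣQ_i = 0:
0.7794·840·(93.34 − 337.1) + m·4180·(93.34 − 25.93) = 0
281774 m = 159589
m = 159589/281774 ≈ 0.5664 kg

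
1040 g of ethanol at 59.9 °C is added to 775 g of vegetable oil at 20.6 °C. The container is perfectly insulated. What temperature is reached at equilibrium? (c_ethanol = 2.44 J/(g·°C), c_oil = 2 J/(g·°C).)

T_f ≈ 45.0 °C

|Q_ethanol| = |Q_oil|:
1040×2.44×(59.9 − T) = 775×2×(T − 20.6)
2537.6(59.9 − T) = 1550(T − 20.6)
4087.6 T = 183932  ⇒  T ≈ 45.00 °C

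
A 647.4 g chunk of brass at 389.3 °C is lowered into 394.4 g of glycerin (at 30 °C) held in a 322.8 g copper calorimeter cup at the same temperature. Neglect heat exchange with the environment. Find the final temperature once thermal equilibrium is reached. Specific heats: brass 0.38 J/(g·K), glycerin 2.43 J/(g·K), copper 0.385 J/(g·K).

T_f ≈ 96.5 °C

Energy conservation, ΣQ = 0:
647.4·0.38·(T − 389.3) + 394.4·2.43·(T − 30) + 322.8·0.385·(T − 30) = 0
246.01(T − 389.3) + 958.39(T − 30) + 124.28(T − 30) = 0
(246.01 + 958.39 + 124.28) T = 246.01·389.3 + 958.39·30 + 124.28·30
T ≈ 96.53 °C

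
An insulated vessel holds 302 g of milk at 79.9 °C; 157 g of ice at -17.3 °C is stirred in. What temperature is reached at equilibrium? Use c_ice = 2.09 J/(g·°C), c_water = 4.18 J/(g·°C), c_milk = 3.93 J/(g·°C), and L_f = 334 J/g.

Let T be the final temperature. ΣQ_i = 0:
warm ice to 0 °C: 157×2.09×(0 − (-17.3)) = 5676.6
  fusion: m_ice L_f = 157×334 = 52438
  warm the meltwater: 656.26 T
  milk: 1186.9(T − 79.9)
1843.1 T = 94830 − 58115 = 36715
T ≈ 19.92 °C. Since T > 0 °C, the all-ice-melts assumption holds.

T_f ≈ 19.9 °C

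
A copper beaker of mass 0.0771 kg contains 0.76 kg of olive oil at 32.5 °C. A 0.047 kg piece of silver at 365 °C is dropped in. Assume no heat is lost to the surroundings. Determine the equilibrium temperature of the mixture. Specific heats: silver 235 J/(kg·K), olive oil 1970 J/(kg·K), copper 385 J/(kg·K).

T_f ≈ 34.9 °C

T_f is the heat-capacity-weighted average of the initial temperatures:
T_f = (11.04·365 + 1497.2·32.5 + 29.68·32.5) / (11.04 + 1497.2 + 29.68)
    = 53655 / 1537.9 ≈ 34.89 °C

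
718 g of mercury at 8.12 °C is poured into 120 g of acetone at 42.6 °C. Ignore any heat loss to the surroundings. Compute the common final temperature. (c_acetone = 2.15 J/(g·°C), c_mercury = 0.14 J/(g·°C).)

T_f ≈ 32.9 °C

Conservation of energy gives ΣQ = 0:
120·2.15·(T − 42.6) + 718·0.14·(T − 8.12) = 0
258(T − 42.6) + 100.52(T − 8.12) = 0
(258 + 100.52) T = 258·42.6 + 100.52·8.12
T = 11807/358.52 ≈ 32.93 °C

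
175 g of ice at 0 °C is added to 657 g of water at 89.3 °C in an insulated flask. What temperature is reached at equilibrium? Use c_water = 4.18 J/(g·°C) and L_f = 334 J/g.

Heat gained plus heat lost sum to zero:
latent heat to melt: 175·334 = 58450
  meltwater 0→T: 175·4.18·T = 731.5 T
  water: 2746.3(T − 89.3)
3477.8 T = 245241 − 58450 = 186791
T ≈ 53.71 °C. Since T > 0 °C, the all-ice-melts assumption holds.

T_f ≈ 53.7 °C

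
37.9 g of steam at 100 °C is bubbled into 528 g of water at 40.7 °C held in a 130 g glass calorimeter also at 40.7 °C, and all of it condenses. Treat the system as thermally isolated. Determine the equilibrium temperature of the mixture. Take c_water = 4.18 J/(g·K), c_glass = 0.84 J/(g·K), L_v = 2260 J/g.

Let T be the final temperature. ΣQ_i = 0:
condense steam: −37.9×2260 = −85654; condensed water 100 °C→T: 158.42(T − 100); water warms: 528×4.18×(T − 40.7) = 2207(T − 40.7); cup: 109.2(T − 40.7)
2474.7 T = 85654 + 15842 + 94271 = 195767
T ≈ 79.11 °C (< 100 °C, so full condensation is consistent).

T_f ≈ 79.1 °C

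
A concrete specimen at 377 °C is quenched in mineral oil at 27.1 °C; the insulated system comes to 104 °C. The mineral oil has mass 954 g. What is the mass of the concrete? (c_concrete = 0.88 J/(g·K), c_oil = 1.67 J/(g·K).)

m ≈ 510 g

Setting the total heat transfer to zero:
m·0.88·(104 − 377) + 954·1.67·(104 − 27.1) = 0
-240.24 m = -122516
m = -122516/-240.24 ≈ 510 g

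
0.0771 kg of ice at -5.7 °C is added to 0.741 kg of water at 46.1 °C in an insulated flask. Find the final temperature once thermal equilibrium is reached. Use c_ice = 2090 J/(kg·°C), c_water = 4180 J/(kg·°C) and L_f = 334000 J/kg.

Setting the total heat transfer to zero:
ice -5.7→0 °C: 0.0771×2090×5.7 = 918.49; melt ice: 0.0771×334000 = 25751; warm the meltwater: 322.28 T; water cools: 0.741×4180×(T − 46.1) = 3097.4(T − 46.1)
3419.7 T = 142789 − 26670 = 116119
T ≈ 33.96 °C (positive, so assuming full melt was valid).

T_f ≈ 34.0 °C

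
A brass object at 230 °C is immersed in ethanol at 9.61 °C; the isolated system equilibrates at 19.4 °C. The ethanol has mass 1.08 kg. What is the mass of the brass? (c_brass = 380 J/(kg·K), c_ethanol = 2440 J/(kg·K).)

|Q_brass| = |Q_ethanol|:
m×380×(230 − 19.4) = 1.08×2440×(19.4 − 9.61)
80028 m = 25799  ⇒  m ≈ 0.3224 kg

m ≈ 0.322 kg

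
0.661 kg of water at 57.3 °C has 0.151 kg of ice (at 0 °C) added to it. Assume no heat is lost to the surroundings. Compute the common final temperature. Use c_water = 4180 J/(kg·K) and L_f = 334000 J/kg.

T_f ≈ 31.8 °C

Taking heat into each body as positive, Σ m c ΔT = 0:
melt ice: 0.151×334000 = 50434; warm the meltwater: 631.18 T; water cools: 0.661×4180×(T − 57.3) = 2763(T − 57.3)
3394.2 T = 158319 − 50434 = 107885
T ≈ 31.79 °C — above 0 °C, consistent with complete melting.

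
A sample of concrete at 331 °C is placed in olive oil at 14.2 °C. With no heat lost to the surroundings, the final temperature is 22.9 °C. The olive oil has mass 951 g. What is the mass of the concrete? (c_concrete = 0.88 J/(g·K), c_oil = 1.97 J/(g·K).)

m ≈ 60.1 g

Heat gained plus heat lost sum to zero:
m×0.88×(22.9 − 331) + 951×1.97×(22.9 − 14.2) = 0
-271.13 m = -16299
m = -16299/-271.13 ≈ 60.12 g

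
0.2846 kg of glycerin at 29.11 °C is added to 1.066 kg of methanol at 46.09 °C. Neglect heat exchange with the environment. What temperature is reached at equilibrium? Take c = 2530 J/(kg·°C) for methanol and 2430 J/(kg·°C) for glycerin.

Net heat exchanged in the isolated system is zero:
1.066×2530×(T − 46.09) + 0.2846×2430×(T − 29.11) = 0
2697(T − 46.09) + 691.58(T − 29.11) = 0
3388.6 T = 144436
T = 144436 / 3388.6 = 42.6 °C

T_f ≈ 42.6 °C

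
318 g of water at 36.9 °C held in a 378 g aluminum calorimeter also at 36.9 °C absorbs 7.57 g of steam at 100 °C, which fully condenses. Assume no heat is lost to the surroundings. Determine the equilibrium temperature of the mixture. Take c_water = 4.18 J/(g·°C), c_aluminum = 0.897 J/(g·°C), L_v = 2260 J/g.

Sum of m c ΔT and latent-heat terms is zero:
condense steam: −7.57·2260 = −17108; condensed water 100 °C→T: 31.64(T − 100); original water: 1329.2(T − 36.9); cup: 339.07(T − 36.9)
1699.9 T = 17108 + 3164.3 + 61560 = 81833
T ≈ 48.14 °C, under the boiling point, so the assumption holds.

T_f ≈ 48.1 °C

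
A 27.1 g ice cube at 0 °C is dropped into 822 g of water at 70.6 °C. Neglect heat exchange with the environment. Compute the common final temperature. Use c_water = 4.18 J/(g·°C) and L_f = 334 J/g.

Heat gained plus heat lost sum to zero:
fusion: m_ice L_f = 27.1·334 = 9051.4
  warm the meltwater: 113.28 T
  water cools: 822·4.18·(T − 70.6) = 3436(T − 70.6)
3549.2 T = 242579 − 9051.4 = 233527
T ≈ 65.80 °C (positive, so assuming full melt was valid).

T_f ≈ 65.8 °C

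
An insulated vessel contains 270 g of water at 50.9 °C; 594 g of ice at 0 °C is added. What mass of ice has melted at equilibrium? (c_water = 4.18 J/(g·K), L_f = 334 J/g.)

m_melted ≈ 172 g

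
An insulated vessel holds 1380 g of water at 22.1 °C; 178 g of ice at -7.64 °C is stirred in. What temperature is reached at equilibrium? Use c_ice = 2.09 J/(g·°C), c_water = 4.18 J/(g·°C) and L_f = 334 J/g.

T_f ≈ 10.0 °C

Setting the total heat transfer to zero:
ice -7.64→0 °C: 178·2.09·7.64 = 2842.2
  latent heat to melt: 178·334 = 59452
  meltwater 0→T: 178·4.18·T = 744.04 T
  water: 5768.4(T − 22.1)
6512.4 T = 127482 − 62294 = 65187
T ≈ 10.01 °C. Since T > 0 °C, the all-ice-melts assumption holds.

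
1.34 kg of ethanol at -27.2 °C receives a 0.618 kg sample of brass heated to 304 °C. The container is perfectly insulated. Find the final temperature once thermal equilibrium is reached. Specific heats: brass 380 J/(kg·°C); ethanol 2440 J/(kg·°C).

T_f ≈ -5.0 °C

|Q_brass| = |Q_ethanol|:
0.618·380·(304 − T) = 1.34·2440·(T − (-27.2))
234.84(304 − T) = 3269.6(T − (-27.2))
3504.4 T = -17542  ⇒  T ≈ -5.01 °C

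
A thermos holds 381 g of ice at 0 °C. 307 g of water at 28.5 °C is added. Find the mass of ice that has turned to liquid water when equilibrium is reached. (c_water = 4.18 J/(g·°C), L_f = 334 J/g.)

m_melted ≈ 109 g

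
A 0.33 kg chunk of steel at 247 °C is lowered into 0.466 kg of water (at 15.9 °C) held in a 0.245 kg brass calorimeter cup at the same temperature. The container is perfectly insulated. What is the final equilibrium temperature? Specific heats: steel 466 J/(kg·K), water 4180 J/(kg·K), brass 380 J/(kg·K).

T_f ≈ 32.1 °C

Heat gained plus heat lost sum to zero:
0.33×466×(T − 247) + 0.466×4180×(T − 15.9) + 0.245×380×(T − 15.9) = 0
2194.8 T = 70435
T ≈ 32.09 °C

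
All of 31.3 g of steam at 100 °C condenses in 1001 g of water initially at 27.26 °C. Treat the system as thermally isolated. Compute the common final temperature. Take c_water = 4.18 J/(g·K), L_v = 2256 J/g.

T_f ≈ 45.8 °C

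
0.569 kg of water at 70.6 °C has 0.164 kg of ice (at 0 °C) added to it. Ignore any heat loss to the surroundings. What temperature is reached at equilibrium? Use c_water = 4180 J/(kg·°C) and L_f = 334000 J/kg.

Setting the total heat transfer to zero:
melt ice: 0.164×334000 = 54776; warm the meltwater: 685.52 T; water: 2378.4(T − 70.6)
3063.9 T = 167916 − 54776 = 113140
T ≈ 36.93 °C. Since T > 0 °C, the all-ice-melts assumption holds.

T_f ≈ 36.9 °C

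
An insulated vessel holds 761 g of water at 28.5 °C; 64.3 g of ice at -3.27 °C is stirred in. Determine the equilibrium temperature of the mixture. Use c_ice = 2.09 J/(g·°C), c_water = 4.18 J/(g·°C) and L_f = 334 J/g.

Net heat exchanged in the isolated system is zero:
ice -3.27→0 °C: 64.3×2.09×3.27 = 439.45; latent heat to melt: 64.3×334 = 21476; warm the meltwater: 268.77 T; water: 3181(T − 28.5)
3449.8 T = 90658 − 21916 = 68742
T ≈ 19.93 °C — above 0 °C, consistent with complete melting.

T_f ≈ 19.9 °C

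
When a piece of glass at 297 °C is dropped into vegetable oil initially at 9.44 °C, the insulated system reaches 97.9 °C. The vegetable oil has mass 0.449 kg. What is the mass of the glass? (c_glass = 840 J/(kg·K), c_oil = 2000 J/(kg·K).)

Heat lost by the glass = heat gained by the oil:
m·840·(297 − 97.9) = 0.449·2000·(97.9 − 9.44)
167244 m = 79437  ⇒  m ≈ 0.475 kg

m ≈ 0.475 kg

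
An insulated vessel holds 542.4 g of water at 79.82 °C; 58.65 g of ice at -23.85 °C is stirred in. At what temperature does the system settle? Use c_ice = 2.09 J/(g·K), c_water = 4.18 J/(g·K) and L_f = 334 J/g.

T_f ≈ 63.1 °C

Net heat exchanged in the isolated system is zero:
warm ice to 0 °C: 58.65·2.09·(0 − (-23.85)) = 2923.5
  fusion: m_ice L_f = 58.65·334 = 19589
  warm the meltwater: 245.16 T
  water: 2267.2(T − 79.82)
2512.4 T = 180970 − 22513 = 158458
T ≈ 63.07 °C — above 0 °C, consistent with complete melting.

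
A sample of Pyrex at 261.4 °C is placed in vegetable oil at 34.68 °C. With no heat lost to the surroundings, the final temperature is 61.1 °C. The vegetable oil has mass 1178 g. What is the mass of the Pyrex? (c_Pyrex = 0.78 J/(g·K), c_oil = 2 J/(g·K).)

m ≈ 398 g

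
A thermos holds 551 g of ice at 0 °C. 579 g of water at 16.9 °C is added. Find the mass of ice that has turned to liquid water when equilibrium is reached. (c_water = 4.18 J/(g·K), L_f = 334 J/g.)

m_melted ≈ 122 g

Heat available from the water dropping to 0 °C: 579×4.18×16.9 = 40902 J.
Melting all 551 g of ice would need 551×334 = 184034 J.
40902 J < 184034 J, so only part of the ice melts and the system sits at 0 °C.
Mass melted = 40902/334 ≈ 122.5 g.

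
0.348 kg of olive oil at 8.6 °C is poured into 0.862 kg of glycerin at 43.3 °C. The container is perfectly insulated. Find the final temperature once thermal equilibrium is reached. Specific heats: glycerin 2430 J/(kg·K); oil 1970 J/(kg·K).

Heat gained plus heat lost sum to zero:
0.862·2430·(T − 43.3) + 0.348·1970·(T − 8.6) = 0
2780.2 T = 96595
T = 96595 / 2780.2 = 34.7 °C

T_f ≈ 34.7 °C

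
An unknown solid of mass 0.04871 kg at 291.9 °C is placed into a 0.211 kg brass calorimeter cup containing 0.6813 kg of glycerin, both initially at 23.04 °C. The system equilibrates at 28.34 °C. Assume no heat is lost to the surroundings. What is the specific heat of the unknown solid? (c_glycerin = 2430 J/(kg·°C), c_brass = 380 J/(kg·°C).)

c ≈ 717 J/(kg·°C)

Heat gained plus heat lost sum to zero:
0.04871·c·(28.34 − 291.9) + 0.6813·2430·(28.34 − 23.04) + 0.211·380·(28.34 − 23.04) = 0
-12.84 c = -9199.4
c = -9199.4/-12.84 ≈ 716.6 J/(kg·°C)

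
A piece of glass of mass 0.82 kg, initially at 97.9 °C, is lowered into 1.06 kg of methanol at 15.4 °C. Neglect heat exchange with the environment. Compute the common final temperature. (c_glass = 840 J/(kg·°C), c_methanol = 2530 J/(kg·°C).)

T_f ≈ 32.3 °C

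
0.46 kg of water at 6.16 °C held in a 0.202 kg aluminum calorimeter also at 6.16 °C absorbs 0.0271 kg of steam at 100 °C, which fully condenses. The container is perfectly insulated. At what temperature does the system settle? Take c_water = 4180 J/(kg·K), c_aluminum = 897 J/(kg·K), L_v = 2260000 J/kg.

T_f ≈ 38.6 °C

Conservation of energy gives ΣQ = 0:
steam→water at 100 °C releases m L_v = 0.0271×2260000 = 61246
  condensed water 100 °C→T: 113.28(T − 100)
  water warms: 0.46×4180×(T − 6.16) = 1922.8(T − 6.16)
  aluminum cup: 0.202×897×(T − 6.16) = 181.19(T − 6.16)
2217.3 T = 61246 + 11328 + 12961 = 85534
T ≈ 38.58 °C — below 100 °C, confirming all the steam condensed.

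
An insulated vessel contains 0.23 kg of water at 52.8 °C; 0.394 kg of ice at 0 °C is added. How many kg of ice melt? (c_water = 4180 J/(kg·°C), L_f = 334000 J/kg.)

m_melted ≈ 0.152 kg

Heat available from the water dropping to 0 °C: 0.23·4180·52.8 = 50762 J.
Melting all 0.394 kg of ice would need 0.394·334000 = 131596 J.
Since 50762 < 131596 J, not all the ice melts; equilibrium is at 0 °C.
Mass melted = 50762/334000 ≈ 0.152 kg.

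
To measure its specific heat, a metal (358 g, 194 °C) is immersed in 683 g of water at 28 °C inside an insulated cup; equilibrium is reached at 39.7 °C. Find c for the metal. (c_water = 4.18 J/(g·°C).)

m_s c (T_s − T_f) = m_water c_water (T_f − T_0):
358·c·(194 − 39.7) = 683·4.18·(39.7 − 28)
55239 c = 33403  ⇒  c ≈ 0.6047 J/(g·°C)

c ≈ 0.605 J/(g·°C)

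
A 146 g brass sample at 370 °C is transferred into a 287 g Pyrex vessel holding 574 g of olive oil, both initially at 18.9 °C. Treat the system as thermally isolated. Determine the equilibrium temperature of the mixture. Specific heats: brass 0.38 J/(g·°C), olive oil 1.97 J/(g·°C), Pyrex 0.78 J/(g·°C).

T_f ≈ 32.7 °C

Conservation of energy gives ΣQ = 0:
146*0.38*(T − 370) + 574*1.97*(T − 18.9) + 287*0.78*(T − 18.9) = 0
55.48(T − 370) + 1130.8(T − 18.9) + 223.86(T − 18.9) = 0
(55.48 + 1130.8 + 223.86) T = 55.48*370 + 1130.8*18.9 + 223.86*18.9
T ≈ 32.71 °C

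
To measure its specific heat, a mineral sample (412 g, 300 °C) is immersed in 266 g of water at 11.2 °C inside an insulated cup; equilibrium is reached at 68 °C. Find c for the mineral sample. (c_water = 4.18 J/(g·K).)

Heat lost by the mineral sample = heat gained by the water:
412×c×(300 − 68) = 266×4.18×(68 − 11.2)
95584 c = 63155  ⇒  c ≈ 0.6607 J/(g·K)

c ≈ 0.661 J/(g·K)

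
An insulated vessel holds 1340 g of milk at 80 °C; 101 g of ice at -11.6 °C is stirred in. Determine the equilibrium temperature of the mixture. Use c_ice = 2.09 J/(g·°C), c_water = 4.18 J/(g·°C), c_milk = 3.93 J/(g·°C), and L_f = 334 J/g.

Let T be the final temperature. ΣQ_i = 0:
ice -11.6→0 °C: 101·2.09·11.6 = 2448.6; latent heat to melt: 101·334 = 33734; meltwater 0→T: 101·4.18·T = 422.18 T; milk: 5266.2(T − 80)
5688.4 T = 421296 − 36183 = 385113
T ≈ 67.70 °C (positive, so assuming full melt was valid).

T_f ≈ 67.7 °C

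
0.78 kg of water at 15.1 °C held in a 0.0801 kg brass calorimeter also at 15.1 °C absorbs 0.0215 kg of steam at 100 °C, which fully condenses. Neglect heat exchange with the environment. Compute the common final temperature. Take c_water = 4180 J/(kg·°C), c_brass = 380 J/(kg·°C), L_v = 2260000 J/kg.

Net heat exchanged in the isolated system is zero:
condense steam: −0.0215·2260000 = −48590
  condensed water 100 °C→T: 89.87(T − 100)
  original water: 3260.4(T − 15.1)
  brass cup: 0.0801·380·(T − 15.1) = 30.44(T − 15.1)
3380.7 T = 48590 + 8987 + 49692 = 107269
T ≈ 31.73 °C, under the boiling point, so the assumption holds.

T_f ≈ 31.7 °C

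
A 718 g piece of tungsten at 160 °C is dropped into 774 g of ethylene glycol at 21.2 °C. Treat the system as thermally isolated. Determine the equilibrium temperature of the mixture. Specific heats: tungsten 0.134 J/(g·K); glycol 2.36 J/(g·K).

T_f ≈ 28.1 °C

Let T be the final temperature. ΣQ_i = 0:
718×0.134×(T − 160) + 774×2.36×(T − 21.2) = 0
96.21(T − 160) + 1826.6(T − 21.2) = 0
1922.9 T = 54119
T = 54119/1922.9 ≈ 28.15 °C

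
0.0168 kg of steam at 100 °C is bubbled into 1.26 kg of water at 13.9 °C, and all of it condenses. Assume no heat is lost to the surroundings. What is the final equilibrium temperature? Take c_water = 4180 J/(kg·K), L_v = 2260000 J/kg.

T_f ≈ 22.1 °C

Heat gained plus heat lost sum to zero:
steam→water at 100 °C releases m L_v = 0.0168×2260000 = 37968; condensate cools 100→T: 0.0168×4180×(T − 100) = 70.22(T − 100); water warms: 1.26×4180×(T − 13.9) = 5266.8(T − 13.9)
5337 T = 37968 + 7022.4 + 73209 = 118199
T ≈ 22.15 °C, under the boiling point, so the assumption holds.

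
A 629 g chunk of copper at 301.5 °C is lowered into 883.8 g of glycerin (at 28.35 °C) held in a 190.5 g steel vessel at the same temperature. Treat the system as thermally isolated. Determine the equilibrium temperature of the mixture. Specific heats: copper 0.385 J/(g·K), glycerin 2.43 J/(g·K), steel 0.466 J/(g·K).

Net heat exchanged in the isolated system is zero:
629×0.385×(T − 301.5) + 883.8×2.43×(T − 28.35) + 190.5×0.466×(T − 28.35) = 0
2478.6 T = 136415
T = 136415/2478.6 ≈ 55.04 °C

T_f ≈ 55.0 °C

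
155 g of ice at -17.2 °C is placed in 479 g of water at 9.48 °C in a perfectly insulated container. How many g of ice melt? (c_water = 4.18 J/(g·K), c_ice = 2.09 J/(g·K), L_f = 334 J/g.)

Heat available from the water dropping to 0 °C: 479·4.18·9.48 = 18981 J.
Warming the ice to 0 °C takes 155·2.09·17.2 = 5571.9 J, leaving 13409 J for melting.
Fully melting the ice requires m_ice L_f = 155·334 = 51770 J.
That's not enough to melt it all — equilibrium is at 0 °C with ice remaining.
m_melt = 13409 / L_f = 40.15 g.

m_melted ≈ 40.1 g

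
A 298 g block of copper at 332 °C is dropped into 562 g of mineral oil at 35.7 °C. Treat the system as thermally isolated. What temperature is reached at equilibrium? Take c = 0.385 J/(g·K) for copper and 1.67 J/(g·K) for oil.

|Q_copper| = |Q_oil|:
298*0.385*(332 − T) = 562*1.67*(T − 35.7)
114.73(332 − T) = 938.54(T − 35.7)
1053.3 T = 71596  ⇒  T ≈ 67.98 °C

T_f ≈ 68.0 °C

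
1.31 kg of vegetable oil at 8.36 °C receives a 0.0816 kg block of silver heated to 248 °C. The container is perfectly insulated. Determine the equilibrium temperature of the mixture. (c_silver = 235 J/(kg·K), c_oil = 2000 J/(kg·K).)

T_f ≈ 10.1 °C

Heat gained plus heat lost sum to zero:
0.0816×235×(T − 248) + 1.31×2000×(T − 8.36) = 0
(19.18 + 2620) T = 19.18×248 + 2620×8.36
T = 26659/2639.2 ≈ 10.10 °C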